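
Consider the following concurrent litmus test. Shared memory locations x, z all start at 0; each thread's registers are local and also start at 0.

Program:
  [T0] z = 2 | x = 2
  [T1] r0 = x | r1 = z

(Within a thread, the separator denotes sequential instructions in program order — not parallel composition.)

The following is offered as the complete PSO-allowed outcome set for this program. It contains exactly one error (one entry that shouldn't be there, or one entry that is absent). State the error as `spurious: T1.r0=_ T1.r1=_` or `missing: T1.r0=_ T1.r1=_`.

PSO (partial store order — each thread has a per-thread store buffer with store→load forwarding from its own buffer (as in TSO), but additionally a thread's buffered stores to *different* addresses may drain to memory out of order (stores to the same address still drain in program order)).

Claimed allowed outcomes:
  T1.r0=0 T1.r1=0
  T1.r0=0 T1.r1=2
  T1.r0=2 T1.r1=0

missing: T1.r0=2 T1.r1=2

outcome vector order: (T1.r0,T1.r1)
under PSO → 0/0 0/2 2/0 2/2
PSO∖claimed = {2/2}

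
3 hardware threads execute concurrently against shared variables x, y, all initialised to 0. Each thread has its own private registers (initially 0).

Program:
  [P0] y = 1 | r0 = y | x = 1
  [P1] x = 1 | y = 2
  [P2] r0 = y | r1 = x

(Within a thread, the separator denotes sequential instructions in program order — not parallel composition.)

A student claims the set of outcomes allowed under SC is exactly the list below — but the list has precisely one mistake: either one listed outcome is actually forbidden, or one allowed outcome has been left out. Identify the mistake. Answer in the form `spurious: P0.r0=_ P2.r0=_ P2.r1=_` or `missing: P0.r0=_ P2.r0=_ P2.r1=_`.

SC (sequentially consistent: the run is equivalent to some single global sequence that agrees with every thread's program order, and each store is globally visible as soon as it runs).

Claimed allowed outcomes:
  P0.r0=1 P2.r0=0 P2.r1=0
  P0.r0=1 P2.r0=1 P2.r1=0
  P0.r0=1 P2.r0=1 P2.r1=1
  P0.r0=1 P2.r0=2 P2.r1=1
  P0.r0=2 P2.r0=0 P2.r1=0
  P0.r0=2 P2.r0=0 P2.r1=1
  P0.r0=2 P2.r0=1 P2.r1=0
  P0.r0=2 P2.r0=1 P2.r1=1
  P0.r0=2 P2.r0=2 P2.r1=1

missing: P0.r0=1 P2.r0=0 P2.r1=1

outcome vector order: (P0.r0,P2.r0,P2.r1)
SC: 10 outcomes — {(1,0,0); (1,0,1); (1,1,0); (1,1,1); (1,2,1); (2,0,0); (2,0,1); (2,1,0); (2,1,1); (2,2,1)}
SC∖claimed = {(1,0,1)}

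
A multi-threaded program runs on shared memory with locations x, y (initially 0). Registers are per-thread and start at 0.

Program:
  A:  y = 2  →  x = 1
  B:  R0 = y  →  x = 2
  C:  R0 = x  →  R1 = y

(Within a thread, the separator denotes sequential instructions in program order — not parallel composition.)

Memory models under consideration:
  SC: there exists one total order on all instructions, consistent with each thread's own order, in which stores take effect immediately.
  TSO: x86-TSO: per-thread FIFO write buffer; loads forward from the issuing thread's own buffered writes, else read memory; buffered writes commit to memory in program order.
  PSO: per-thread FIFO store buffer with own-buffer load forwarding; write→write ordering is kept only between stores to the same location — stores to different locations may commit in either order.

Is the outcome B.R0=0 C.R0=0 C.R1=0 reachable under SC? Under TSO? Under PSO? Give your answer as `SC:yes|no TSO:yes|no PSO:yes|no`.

outcome vector order: (B.R0,C.R0,C.R1)
SC: 9 outcomes — {0/0/0, 0/0/2, 0/1/2, 0/2/0, 0/2/2, 2/0/0, 2/0/2, 2/1/2, 2/2/2}
TSO: 9 outcomes — {0/0/0, 0/0/2, 0/1/2, 0/2/0, 0/2/2, 2/0/0, 2/0/2, 2/1/2, 2/2/2}
PSO: 11 outcomes — {0/0/0, 0/0/2, 0/1/0, 0/1/2, 0/2/0, 0/2/2, 2/0/0, 2/0/2, 2/1/0, 2/1/2, 2/2/2}
target 0/0/0 ∈ {SC,TSO,PSO}

SC:yes TSO:yes PSO:yes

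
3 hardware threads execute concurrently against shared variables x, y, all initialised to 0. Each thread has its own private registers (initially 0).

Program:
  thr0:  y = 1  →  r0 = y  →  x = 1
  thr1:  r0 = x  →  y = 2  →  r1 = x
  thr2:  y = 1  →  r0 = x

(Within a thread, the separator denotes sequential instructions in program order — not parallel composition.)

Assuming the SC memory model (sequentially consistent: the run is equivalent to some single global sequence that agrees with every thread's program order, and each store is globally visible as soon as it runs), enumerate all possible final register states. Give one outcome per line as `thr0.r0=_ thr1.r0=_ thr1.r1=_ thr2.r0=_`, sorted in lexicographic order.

outcome vector order: (thr0.r0,thr1.r0,thr1.r1,thr2.r0)
|SC outcomes| = 10

thr0.r0=1 thr1.r0=0 thr1.r1=0 thr2.r0=0
thr0.r0=1 thr1.r0=0 thr1.r1=0 thr2.r0=1
thr0.r0=1 thr1.r0=0 thr1.r1=1 thr2.r0=0
thr0.r0=1 thr1.r0=0 thr1.r1=1 thr2.r0=1
thr0.r0=1 thr1.r0=1 thr1.r1=1 thr2.r0=0
thr0.r0=1 thr1.r0=1 thr1.r1=1 thr2.r0=1
thr0.r0=2 thr1.r0=0 thr1.r1=0 thr2.r0=0
thr0.r0=2 thr1.r0=0 thr1.r1=0 thr2.r0=1
thr0.r0=2 thr1.r0=0 thr1.r1=1 thr2.r0=0
thr0.r0=2 thr1.r0=0 thr1.r1=1 thr2.r0=1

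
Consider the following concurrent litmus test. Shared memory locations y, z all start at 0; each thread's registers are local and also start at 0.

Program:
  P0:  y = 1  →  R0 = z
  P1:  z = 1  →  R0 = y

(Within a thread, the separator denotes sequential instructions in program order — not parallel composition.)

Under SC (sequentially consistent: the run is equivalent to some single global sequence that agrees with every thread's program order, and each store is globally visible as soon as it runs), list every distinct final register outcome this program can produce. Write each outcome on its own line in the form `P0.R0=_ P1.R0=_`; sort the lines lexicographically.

outcome vector order: (P0.R0,P1.R0)
|SC outcomes| = 3

P0.R0=0 P1.R0=1
P0.R0=1 P1.R0=0
P0.R0=1 P1.R0=1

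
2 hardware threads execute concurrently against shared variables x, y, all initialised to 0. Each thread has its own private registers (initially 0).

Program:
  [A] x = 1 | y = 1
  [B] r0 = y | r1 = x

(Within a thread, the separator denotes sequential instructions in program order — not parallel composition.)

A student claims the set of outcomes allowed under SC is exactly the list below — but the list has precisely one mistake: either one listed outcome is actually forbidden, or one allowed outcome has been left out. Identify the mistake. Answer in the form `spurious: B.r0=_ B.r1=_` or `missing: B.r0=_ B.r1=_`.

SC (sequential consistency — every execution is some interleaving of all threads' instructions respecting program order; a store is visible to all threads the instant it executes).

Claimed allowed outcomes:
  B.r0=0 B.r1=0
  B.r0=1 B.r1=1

missing: B.r0=0 B.r1=1

outcome vector order: (B.r0,B.r1)
SC (3): 0/0; 0/1; 1/1
SC∖claimed = {0/1}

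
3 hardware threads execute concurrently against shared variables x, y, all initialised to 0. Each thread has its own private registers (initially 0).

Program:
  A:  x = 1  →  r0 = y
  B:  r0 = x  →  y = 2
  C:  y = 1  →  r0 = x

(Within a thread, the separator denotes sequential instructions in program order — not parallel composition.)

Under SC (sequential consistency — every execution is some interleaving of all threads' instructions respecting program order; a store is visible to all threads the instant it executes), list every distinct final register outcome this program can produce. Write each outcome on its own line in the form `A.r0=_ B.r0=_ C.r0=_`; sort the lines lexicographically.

A.r0=0 B.r0=0 C.r0=1
A.r0=0 B.r0=1 C.r0=1
A.r0=1 B.r0=0 C.r0=0
A.r0=1 B.r0=0 C.r0=1
A.r0=1 B.r0=1 C.r0=0
A.r0=1 B.r0=1 C.r0=1
A.r0=2 B.r0=0 C.r0=0
A.r0=2 B.r0=0 C.r0=1
A.r0=2 B.r0=1 C.r0=0
A.r0=2 B.r0=1 C.r0=1

outcome vector order: (A.r0,B.r0,C.r0)
|SC outcomes| = 10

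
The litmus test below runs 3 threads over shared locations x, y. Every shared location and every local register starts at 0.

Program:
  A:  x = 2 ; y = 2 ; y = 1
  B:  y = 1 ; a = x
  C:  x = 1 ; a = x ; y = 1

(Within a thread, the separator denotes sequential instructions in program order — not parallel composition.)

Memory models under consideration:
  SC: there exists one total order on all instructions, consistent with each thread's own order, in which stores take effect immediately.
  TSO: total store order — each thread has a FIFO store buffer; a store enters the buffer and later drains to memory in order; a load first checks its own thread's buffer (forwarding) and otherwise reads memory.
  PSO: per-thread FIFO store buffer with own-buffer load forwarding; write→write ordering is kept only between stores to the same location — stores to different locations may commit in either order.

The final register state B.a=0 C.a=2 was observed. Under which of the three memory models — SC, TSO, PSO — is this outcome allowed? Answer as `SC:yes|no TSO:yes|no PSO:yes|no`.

outcome vector order: (B.a,C.a)
SC: 6 outcomes — {<0 1> <0 2> <1 1> <1 2> <2 1> <2 2>}
TSO: 6 outcomes — {<0 1> <0 2> <1 1> <1 2> <2 1> <2 2>}
PSO: 6 outcomes — {<0 1> <0 2> <1 1> <1 2> <2 1> <2 2>}
target <0 2> ∈ {SC,TSO,PSO}

SC:yes TSO:yes PSO:yes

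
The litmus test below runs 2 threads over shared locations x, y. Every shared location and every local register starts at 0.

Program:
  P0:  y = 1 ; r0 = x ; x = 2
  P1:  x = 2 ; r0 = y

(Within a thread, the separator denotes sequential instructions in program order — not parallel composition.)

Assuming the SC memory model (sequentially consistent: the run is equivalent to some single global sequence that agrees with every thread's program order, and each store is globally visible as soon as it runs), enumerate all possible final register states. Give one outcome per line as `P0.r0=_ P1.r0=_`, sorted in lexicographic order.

P0.r0=0 P1.r0=1
P0.r0=2 P1.r0=0
P0.r0=2 P1.r0=1

outcome vector order: (P0.r0,P1.r0)
|SC outcomes| = 3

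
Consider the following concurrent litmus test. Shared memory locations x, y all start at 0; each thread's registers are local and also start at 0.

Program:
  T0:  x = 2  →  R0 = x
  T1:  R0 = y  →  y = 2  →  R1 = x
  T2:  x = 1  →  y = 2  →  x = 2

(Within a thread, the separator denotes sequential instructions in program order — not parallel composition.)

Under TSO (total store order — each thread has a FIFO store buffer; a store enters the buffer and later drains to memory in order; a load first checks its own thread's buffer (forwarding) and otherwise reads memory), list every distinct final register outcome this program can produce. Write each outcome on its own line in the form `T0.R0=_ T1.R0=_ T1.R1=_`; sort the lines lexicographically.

outcome vector order: (T0.R0,T1.R0,T1.R1)
|TSO outcomes| = 10

T0.R0=1 T1.R0=0 T1.R1=0
T0.R0=1 T1.R0=0 T1.R1=1
T0.R0=1 T1.R0=0 T1.R1=2
T0.R0=1 T1.R0=2 T1.R1=1
T0.R0=1 T1.R0=2 T1.R1=2
T0.R0=2 T1.R0=0 T1.R1=0
T0.R0=2 T1.R0=0 T1.R1=1
T0.R0=2 T1.R0=0 T1.R1=2
T0.R0=2 T1.R0=2 T1.R1=1
T0.R0=2 T1.R0=2 T1.R1=2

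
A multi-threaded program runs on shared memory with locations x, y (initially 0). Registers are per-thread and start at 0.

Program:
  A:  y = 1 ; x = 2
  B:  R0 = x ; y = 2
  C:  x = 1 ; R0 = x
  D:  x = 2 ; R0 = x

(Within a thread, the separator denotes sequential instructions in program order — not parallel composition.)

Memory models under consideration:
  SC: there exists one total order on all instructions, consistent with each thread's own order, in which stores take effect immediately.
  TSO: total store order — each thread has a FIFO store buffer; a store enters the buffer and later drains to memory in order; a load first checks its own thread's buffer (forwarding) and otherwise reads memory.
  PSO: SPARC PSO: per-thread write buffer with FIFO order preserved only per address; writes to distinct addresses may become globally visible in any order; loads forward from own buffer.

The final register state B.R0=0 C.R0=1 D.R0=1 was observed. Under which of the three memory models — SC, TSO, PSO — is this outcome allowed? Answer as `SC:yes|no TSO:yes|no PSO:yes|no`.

SC:yes TSO:yes PSO:yes

outcome vector order: (B.R0,C.R0,D.R0)
[SC] allowed = {011; 012; 021; 022; 111; 112; 121; 122; 211; 212; 221; 222}
[TSO] allowed = {011; 012; 021; 022; 111; 112; 121; 122; 211; 212; 221; 222}
[PSO] allowed = {011; 012; 021; 022; 111; 112; 121; 122; 211; 212; 221; 222}
target 011 ∈ {SC,TSO,PSO}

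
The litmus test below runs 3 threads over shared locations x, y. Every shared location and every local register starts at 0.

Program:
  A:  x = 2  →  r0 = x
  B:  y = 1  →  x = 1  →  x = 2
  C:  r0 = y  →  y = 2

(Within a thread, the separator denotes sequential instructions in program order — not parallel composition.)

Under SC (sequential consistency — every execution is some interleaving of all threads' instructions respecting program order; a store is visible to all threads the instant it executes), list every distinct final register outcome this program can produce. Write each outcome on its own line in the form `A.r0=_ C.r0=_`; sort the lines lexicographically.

outcome vector order: (A.r0,C.r0)
|SC outcomes| = 4

A.r0=1 C.r0=0
A.r0=1 C.r0=1
A.r0=2 C.r0=0
A.r0=2 C.r0=1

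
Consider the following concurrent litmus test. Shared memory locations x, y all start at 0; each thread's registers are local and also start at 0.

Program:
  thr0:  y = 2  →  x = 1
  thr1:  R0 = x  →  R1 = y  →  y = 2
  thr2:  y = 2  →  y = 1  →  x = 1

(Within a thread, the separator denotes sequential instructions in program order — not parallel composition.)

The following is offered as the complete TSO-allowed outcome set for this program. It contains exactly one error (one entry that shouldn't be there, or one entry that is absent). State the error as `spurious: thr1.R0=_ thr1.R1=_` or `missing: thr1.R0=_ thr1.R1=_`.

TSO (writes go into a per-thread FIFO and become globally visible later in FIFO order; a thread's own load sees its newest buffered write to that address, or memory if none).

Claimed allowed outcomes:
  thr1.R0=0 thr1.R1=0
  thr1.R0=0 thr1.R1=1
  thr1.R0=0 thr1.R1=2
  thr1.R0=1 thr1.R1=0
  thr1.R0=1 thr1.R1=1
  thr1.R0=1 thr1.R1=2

outcome vector order: (thr1.R0,thr1.R1)
under TSO → 0/0, 0/1, 0/2, 1/1, 1/2
claimed∖TSO = {1/0}

spurious: thr1.R0=1 thr1.R1=0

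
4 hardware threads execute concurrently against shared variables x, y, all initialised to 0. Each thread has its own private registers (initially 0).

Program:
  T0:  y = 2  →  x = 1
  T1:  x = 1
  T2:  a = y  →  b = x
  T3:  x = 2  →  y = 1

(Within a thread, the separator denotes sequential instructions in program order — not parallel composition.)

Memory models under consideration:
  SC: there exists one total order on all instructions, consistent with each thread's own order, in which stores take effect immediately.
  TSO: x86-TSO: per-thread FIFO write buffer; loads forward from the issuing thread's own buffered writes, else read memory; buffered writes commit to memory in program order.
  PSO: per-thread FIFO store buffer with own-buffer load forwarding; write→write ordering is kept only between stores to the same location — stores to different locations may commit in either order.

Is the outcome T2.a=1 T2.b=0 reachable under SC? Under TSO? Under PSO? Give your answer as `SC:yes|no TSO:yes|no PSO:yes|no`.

SC:no TSO:no PSO:yes

outcome vector order: (T2.a,T2.b)
SC (8): 00 01 02 11 12 20 21 22
TSO (8): 00 01 02 11 12 20 21 22
PSO (9): 00 01 02 10 11 12 20 21 22
target 10 ∈ {PSO}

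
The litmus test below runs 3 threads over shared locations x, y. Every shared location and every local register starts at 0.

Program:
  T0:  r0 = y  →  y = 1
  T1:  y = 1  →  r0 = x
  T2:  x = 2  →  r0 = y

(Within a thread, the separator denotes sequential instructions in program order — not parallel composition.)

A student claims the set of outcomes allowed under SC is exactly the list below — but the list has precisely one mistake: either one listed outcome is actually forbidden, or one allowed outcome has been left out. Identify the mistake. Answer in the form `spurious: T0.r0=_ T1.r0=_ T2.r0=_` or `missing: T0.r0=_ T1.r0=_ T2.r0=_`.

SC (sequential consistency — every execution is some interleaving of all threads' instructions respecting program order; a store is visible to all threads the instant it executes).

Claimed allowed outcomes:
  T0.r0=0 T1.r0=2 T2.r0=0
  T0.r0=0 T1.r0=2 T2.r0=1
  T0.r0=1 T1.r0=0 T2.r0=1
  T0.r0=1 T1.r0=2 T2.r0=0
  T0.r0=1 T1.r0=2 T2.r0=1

outcome vector order: (T0.r0,T1.r0,T2.r0)
SC: 6 outcomes — {0/0/1; 0/2/0; 0/2/1; 1/0/1; 1/2/0; 1/2/1}
SC∖claimed = {0/0/1}

missing: T0.r0=0 T1.r0=0 T2.r0=1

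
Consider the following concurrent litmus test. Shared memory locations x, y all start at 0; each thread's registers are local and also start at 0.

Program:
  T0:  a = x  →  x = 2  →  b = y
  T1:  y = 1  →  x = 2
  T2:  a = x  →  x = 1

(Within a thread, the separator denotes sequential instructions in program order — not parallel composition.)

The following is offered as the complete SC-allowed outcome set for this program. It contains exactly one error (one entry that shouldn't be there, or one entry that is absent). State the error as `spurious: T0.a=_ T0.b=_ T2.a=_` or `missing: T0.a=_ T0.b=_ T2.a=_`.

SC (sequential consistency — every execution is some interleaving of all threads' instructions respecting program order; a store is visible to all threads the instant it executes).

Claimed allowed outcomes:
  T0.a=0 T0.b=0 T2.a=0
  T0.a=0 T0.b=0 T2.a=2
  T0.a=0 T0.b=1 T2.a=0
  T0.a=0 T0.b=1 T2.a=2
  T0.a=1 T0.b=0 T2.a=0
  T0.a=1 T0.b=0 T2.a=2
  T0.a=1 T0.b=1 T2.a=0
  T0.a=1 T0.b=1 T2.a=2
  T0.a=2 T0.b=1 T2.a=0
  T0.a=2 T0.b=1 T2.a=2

outcome vector order: (T0.a,T0.b,T2.a)
[SC] allowed = {(0,0,0), (0,0,2), (0,1,0), (0,1,2), (1,0,0), (1,1,0), (1,1,2), (2,1,0), (2,1,2)}
claimed∖SC = {(1,0,2)}

spurious: T0.a=1 T0.b=0 T2.a=2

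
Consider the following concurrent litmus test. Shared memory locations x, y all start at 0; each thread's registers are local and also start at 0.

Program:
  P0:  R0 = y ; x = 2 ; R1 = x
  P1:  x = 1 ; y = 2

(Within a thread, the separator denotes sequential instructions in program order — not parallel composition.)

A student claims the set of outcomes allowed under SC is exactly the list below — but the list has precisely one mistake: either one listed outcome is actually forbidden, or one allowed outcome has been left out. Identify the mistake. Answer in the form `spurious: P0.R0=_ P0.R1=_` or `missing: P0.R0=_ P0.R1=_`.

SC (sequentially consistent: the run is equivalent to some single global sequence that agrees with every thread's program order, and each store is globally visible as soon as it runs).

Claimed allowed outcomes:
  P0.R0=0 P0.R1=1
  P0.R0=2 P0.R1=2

outcome vector order: (P0.R0,P0.R1)
SC: 3 outcomes — {0/1 0/2 2/2}
SC∖claimed = {0/2}

missing: P0.R0=0 P0.R1=2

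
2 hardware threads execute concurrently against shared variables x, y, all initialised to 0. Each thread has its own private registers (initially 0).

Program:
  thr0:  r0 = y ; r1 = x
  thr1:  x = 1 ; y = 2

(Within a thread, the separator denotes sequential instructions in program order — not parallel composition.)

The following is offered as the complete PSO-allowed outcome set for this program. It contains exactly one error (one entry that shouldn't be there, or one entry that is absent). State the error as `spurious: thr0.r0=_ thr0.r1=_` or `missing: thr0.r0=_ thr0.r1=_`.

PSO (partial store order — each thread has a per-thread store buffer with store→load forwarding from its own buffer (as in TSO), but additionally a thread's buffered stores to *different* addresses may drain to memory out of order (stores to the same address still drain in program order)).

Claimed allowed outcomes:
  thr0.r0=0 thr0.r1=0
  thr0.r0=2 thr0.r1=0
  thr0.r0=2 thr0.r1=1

missing: thr0.r0=0 thr0.r1=1

outcome vector order: (thr0.r0,thr0.r1)
under PSO → (0,0); (0,1); (2,0); (2,1)
PSO∖claimed = {(0,1)}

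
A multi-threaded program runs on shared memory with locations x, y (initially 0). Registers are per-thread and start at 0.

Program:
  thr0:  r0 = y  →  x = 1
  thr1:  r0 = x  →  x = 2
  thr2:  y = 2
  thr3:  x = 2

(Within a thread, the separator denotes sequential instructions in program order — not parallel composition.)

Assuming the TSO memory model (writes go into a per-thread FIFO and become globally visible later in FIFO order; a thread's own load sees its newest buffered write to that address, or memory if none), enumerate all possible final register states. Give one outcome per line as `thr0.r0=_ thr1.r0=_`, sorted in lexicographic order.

thr0.r0=0 thr1.r0=0
thr0.r0=0 thr1.r0=1
thr0.r0=0 thr1.r0=2
thr0.r0=2 thr1.r0=0
thr0.r0=2 thr1.r0=1
thr0.r0=2 thr1.r0=2

outcome vector order: (thr0.r0,thr1.r0)
|TSO outcomes| = 6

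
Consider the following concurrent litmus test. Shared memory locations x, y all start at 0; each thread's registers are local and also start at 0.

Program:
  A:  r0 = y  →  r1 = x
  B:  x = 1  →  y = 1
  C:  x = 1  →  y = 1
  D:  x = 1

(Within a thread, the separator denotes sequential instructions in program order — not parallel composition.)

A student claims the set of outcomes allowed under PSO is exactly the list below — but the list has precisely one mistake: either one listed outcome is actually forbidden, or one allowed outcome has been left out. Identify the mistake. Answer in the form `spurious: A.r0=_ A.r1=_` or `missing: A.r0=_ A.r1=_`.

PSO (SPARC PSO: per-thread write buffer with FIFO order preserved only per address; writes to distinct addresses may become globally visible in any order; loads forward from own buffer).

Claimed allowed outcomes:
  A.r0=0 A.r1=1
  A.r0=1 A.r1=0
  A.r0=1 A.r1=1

outcome vector order: (A.r0,A.r1)
[PSO] allowed = {00; 01; 10; 11}
PSO∖claimed = {00}

missing: A.r0=0 A.r1=0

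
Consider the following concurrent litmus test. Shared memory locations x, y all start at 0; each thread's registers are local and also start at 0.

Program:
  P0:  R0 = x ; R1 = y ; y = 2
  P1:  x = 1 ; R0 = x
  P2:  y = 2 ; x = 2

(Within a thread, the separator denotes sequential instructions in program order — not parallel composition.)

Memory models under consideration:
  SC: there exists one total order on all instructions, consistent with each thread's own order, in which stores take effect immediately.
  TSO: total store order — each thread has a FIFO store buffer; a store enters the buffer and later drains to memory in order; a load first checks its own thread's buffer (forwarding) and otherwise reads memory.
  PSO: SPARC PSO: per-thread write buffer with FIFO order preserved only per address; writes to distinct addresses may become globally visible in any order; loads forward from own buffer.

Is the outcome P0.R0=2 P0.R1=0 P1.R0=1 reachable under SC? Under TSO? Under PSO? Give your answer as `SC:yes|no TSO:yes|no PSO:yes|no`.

outcome vector order: (P0.R0,P0.R1,P1.R0)
[SC] allowed = {0/0/1 0/0/2 0/2/1 0/2/2 1/0/1 1/0/2 1/2/1 1/2/2 2/2/1 2/2/2}
[TSO] allowed = {0/0/1 0/0/2 0/2/1 0/2/2 1/0/1 1/0/2 1/2/1 1/2/2 2/2/1 2/2/2}
[PSO] allowed = {0/0/1 0/0/2 0/2/1 0/2/2 1/0/1 1/0/2 1/2/1 1/2/2 2/0/1 2/0/2 2/2/1 2/2/2}
target 2/0/1 ∈ {PSO}

SC:no TSO:no PSO:yes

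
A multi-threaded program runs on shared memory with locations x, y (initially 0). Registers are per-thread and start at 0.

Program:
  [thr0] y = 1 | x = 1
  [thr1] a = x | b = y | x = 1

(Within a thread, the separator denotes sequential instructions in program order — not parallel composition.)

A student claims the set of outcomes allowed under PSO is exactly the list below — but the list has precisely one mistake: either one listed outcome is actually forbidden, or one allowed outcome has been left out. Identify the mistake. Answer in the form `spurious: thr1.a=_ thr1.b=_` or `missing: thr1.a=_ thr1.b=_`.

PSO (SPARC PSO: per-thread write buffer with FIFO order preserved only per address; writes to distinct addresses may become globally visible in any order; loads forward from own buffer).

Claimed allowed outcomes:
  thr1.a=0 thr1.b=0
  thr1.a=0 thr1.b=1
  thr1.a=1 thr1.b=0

outcome vector order: (thr1.a,thr1.b)
[PSO] allowed = {00, 01, 10, 11}
PSO∖claimed = {11}

missing: thr1.a=1 thr1.b=1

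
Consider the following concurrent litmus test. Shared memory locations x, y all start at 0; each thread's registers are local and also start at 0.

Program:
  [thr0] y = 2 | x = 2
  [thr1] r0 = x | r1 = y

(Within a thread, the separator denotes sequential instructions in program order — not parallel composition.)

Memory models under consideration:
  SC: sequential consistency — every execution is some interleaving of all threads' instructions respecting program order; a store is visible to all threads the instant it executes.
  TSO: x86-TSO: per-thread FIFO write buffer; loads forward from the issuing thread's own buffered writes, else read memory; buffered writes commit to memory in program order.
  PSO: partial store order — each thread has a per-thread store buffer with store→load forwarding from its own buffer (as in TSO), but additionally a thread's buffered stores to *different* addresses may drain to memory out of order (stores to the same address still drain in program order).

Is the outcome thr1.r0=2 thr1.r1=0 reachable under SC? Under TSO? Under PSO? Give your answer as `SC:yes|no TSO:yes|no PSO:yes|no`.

outcome vector order: (thr1.r0,thr1.r1)
SC (3): 0/0, 0/2, 2/2
TSO (3): 0/0, 0/2, 2/2
PSO (4): 0/0, 0/2, 2/0, 2/2
target 2/0 ∈ {PSO}

SC:no TSO:no PSO:yes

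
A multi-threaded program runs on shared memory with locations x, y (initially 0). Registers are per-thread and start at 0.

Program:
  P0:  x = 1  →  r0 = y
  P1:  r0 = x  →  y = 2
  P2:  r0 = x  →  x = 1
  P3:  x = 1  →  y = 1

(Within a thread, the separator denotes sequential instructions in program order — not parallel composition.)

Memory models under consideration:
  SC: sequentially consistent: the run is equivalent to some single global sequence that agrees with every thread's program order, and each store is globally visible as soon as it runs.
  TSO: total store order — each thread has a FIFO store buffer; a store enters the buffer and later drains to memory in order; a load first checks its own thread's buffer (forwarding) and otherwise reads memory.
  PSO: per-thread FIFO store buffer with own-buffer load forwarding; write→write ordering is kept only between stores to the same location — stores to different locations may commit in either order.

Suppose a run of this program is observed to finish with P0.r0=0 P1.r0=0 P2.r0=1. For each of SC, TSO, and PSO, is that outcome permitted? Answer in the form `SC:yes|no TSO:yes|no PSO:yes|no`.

outcome vector order: (P0.r0,P1.r0,P2.r0)
SC (12): 0/0/0; 0/0/1; 0/1/0; 0/1/1; 1/0/0; 1/0/1; 1/1/0; 1/1/1; 2/0/0; 2/0/1; 2/1/0; 2/1/1
TSO (12): 0/0/0; 0/0/1; 0/1/0; 0/1/1; 1/0/0; 1/0/1; 1/1/0; 1/1/1; 2/0/0; 2/0/1; 2/1/0; 2/1/1
PSO (12): 0/0/0; 0/0/1; 0/1/0; 0/1/1; 1/0/0; 1/0/1; 1/1/0; 1/1/1; 2/0/0; 2/0/1; 2/1/0; 2/1/1
target 0/0/1 ∈ {SC,TSO,PSO}

SC:yes TSO:yes PSO:yes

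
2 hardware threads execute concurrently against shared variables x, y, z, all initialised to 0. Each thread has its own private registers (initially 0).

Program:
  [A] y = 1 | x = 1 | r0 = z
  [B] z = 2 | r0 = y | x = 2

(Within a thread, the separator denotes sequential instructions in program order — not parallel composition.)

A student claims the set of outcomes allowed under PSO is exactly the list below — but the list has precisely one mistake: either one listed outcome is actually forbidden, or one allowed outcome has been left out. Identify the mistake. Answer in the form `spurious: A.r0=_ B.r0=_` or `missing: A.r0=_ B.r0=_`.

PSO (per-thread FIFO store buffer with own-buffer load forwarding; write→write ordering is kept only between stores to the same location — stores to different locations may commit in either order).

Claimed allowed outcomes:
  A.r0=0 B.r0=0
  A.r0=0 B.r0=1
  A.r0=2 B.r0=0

outcome vector order: (A.r0,B.r0)
under PSO → 00, 01, 20, 21
PSO∖claimed = {21}

missing: A.r0=2 B.r0=1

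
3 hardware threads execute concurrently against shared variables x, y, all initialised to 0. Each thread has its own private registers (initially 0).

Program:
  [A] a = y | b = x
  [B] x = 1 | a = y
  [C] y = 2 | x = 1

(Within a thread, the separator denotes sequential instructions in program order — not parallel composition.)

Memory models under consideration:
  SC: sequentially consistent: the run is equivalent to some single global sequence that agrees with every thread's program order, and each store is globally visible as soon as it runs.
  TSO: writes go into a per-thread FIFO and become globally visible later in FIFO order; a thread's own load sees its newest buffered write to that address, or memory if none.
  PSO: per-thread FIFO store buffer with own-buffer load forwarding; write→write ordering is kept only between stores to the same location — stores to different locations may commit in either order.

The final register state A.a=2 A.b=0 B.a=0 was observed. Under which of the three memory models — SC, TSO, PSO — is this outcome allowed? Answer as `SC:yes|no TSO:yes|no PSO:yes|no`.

SC:no TSO:yes PSO:yes

outcome vector order: (A.a,A.b,B.a)
SC: 7 outcomes — {(0,0,0); (0,0,2); (0,1,0); (0,1,2); (2,0,2); (2,1,0); (2,1,2)}
TSO: 8 outcomes — {(0,0,0); (0,0,2); (0,1,0); (0,1,2); (2,0,0); (2,0,2); (2,1,0); (2,1,2)}
PSO: 8 outcomes — {(0,0,0); (0,0,2); (0,1,0); (0,1,2); (2,0,0); (2,0,2); (2,1,0); (2,1,2)}
target (2,0,0) ∈ {TSO,PSO}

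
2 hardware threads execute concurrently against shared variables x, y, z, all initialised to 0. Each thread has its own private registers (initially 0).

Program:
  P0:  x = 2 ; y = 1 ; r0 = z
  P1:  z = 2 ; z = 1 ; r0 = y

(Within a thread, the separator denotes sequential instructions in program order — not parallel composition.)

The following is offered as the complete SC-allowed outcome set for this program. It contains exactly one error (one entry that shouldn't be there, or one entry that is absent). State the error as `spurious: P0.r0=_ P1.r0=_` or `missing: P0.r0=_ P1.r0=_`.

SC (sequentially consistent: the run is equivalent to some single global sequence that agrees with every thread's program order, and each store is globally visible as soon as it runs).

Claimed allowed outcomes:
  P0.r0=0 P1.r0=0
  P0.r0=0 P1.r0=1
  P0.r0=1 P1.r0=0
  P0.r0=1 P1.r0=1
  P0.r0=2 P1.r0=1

spurious: P0.r0=0 P1.r0=0

outcome vector order: (P0.r0,P1.r0)
[SC] allowed = {0/1, 1/0, 1/1, 2/1}
claimed∖SC = {0/0}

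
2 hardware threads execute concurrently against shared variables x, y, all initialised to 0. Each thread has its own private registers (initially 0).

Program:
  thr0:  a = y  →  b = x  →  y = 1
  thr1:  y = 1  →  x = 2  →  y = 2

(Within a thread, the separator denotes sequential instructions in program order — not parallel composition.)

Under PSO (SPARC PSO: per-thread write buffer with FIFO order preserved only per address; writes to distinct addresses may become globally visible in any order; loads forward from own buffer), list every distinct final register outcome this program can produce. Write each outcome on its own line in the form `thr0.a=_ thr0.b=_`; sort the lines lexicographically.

thr0.a=0 thr0.b=0
thr0.a=0 thr0.b=2
thr0.a=1 thr0.b=0
thr0.a=1 thr0.b=2
thr0.a=2 thr0.b=0
thr0.a=2 thr0.b=2

outcome vector order: (thr0.a,thr0.b)
|PSO outcomes| = 6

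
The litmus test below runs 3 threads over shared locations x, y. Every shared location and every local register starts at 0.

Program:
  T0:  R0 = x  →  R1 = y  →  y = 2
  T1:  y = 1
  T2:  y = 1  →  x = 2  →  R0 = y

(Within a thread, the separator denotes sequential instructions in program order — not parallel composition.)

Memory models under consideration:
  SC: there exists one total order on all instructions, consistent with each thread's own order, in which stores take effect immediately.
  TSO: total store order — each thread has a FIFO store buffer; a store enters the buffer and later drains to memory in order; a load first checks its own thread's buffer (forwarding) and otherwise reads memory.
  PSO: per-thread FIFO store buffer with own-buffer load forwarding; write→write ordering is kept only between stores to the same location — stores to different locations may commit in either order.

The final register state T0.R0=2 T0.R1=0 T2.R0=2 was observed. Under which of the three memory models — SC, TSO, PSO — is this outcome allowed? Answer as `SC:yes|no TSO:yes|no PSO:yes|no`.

outcome vector order: (T0.R0,T0.R1,T2.R0)
[SC] allowed = {001; 002; 011; 012; 211; 212}
[TSO] allowed = {001; 002; 011; 012; 211; 212}
[PSO] allowed = {001; 002; 011; 012; 201; 202; 211; 212}
target 202 ∈ {PSO}

SC:no TSO:no PSO:yes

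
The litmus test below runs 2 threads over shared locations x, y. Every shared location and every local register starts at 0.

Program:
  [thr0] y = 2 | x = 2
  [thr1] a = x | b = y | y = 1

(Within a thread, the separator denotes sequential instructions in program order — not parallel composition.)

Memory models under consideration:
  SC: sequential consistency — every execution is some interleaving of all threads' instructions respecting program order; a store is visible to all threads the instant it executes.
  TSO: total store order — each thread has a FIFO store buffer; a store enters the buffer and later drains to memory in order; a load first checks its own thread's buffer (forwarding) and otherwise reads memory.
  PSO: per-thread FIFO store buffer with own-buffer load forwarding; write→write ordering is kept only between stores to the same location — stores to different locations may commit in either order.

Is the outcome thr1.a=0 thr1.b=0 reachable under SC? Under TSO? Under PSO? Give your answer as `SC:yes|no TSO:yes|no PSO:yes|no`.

outcome vector order: (thr1.a,thr1.b)
SC: 3 outcomes — {(0,0) (0,2) (2,2)}
TSO: 3 outcomes — {(0,0) (0,2) (2,2)}
PSO: 4 outcomes — {(0,0) (0,2) (2,0) (2,2)}
target (0,0) ∈ {SC,TSO,PSO}

SC:yes TSO:yes PSO:yes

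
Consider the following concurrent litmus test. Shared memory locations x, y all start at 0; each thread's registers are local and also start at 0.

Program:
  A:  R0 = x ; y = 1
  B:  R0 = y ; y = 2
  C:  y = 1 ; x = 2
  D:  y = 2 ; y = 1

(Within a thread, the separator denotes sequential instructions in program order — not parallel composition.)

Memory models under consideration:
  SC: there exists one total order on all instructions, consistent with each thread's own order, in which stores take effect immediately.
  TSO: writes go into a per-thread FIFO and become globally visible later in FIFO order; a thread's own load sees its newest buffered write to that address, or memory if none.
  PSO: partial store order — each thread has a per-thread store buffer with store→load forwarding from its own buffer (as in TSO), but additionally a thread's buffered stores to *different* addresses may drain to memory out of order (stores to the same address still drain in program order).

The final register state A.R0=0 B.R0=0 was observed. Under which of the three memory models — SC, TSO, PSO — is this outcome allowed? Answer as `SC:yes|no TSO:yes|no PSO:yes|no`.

outcome vector order: (A.R0,B.R0)
SC: 6 outcomes — {<0 0>, <0 1>, <0 2>, <2 0>, <2 1>, <2 2>}
TSO: 6 outcomes — {<0 0>, <0 1>, <0 2>, <2 0>, <2 1>, <2 2>}
PSO: 6 outcomes — {<0 0>, <0 1>, <0 2>, <2 0>, <2 1>, <2 2>}
target <0 0> ∈ {SC,TSO,PSO}

SC:yes TSO:yes PSO:yes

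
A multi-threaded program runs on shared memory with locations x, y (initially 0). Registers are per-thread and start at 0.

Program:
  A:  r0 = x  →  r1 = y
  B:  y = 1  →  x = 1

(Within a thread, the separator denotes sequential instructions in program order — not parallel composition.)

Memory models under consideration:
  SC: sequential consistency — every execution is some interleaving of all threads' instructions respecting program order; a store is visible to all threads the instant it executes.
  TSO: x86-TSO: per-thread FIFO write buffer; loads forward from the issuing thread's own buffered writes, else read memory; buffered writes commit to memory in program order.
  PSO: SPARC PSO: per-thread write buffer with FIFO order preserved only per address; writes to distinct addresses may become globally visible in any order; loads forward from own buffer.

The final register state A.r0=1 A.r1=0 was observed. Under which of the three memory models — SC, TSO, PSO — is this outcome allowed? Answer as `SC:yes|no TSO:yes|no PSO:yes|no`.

outcome vector order: (A.r0,A.r1)
under SC → (0,0) (0,1) (1,1)
under TSO → (0,0) (0,1) (1,1)
under PSO → (0,0) (0,1) (1,0) (1,1)
target (1,0) ∈ {PSO}

SC:no TSO:no PSO:yes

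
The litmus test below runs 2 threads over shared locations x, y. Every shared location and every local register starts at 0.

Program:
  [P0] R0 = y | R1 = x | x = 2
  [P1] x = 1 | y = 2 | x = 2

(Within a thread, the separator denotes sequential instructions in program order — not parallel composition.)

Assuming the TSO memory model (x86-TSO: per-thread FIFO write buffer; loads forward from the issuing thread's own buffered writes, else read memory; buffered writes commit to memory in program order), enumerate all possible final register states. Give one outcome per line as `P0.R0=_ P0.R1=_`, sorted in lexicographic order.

outcome vector order: (P0.R0,P0.R1)
|TSO outcomes| = 5

P0.R0=0 P0.R1=0
P0.R0=0 P0.R1=1
P0.R0=0 P0.R1=2
P0.R0=2 P0.R1=1
P0.R0=2 P0.R1=2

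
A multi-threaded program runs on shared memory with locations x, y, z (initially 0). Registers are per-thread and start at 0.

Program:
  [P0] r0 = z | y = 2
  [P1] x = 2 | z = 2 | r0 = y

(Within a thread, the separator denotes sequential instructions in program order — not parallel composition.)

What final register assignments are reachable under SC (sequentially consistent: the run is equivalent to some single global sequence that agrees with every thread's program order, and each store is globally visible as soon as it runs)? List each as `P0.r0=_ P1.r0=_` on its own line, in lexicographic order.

P0.r0=0 P1.r0=0
P0.r0=0 P1.r0=2
P0.r0=2 P1.r0=0
P0.r0=2 P1.r0=2

outcome vector order: (P0.r0,P1.r0)
|SC outcomes| = 4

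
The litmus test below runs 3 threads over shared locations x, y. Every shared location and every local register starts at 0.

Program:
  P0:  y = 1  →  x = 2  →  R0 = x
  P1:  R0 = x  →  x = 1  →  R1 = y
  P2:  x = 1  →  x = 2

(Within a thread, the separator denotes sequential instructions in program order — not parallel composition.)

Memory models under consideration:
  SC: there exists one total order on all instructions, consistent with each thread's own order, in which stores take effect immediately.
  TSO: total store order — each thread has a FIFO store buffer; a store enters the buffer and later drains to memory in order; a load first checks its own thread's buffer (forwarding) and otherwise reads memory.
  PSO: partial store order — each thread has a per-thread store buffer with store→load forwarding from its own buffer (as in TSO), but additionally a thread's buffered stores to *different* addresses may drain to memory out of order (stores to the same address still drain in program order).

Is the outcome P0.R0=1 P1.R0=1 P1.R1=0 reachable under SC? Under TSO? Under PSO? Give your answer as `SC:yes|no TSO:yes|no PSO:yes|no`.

SC:no TSO:yes PSO:yes

outcome vector order: (P0.R0,P1.R0,P1.R1)
SC (10): 1/0/0, 1/0/1, 1/1/1, 1/2/1, 2/0/0, 2/0/1, 2/1/0, 2/1/1, 2/2/0, 2/2/1
TSO (12): 1/0/0, 1/0/1, 1/1/0, 1/1/1, 1/2/0, 1/2/1, 2/0/0, 2/0/1, 2/1/0, 2/1/1, 2/2/0, 2/2/1
PSO (12): 1/0/0, 1/0/1, 1/1/0, 1/1/1, 1/2/0, 1/2/1, 2/0/0, 2/0/1, 2/1/0, 2/1/1, 2/2/0, 2/2/1
target 1/1/0 ∈ {TSO,PSO}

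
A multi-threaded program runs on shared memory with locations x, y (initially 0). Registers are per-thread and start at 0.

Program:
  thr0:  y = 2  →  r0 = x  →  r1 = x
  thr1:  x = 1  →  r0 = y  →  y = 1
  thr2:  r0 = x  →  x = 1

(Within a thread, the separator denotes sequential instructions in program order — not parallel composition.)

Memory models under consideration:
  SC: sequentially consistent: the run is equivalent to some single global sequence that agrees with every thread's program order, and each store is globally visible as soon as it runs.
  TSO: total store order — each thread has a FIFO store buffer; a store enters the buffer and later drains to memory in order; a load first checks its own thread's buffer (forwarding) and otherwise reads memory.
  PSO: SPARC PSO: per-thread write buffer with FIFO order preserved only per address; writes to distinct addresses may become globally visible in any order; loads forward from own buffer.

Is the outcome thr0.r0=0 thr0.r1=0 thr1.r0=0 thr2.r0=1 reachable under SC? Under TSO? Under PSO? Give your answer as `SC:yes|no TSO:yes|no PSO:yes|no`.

SC:no TSO:yes PSO:yes

outcome vector order: (thr0.r0,thr0.r1,thr1.r0,thr2.r0)
under SC → <0 0 2 0>; <0 0 2 1>; <0 1 2 0>; <0 1 2 1>; <1 1 0 0>; <1 1 0 1>; <1 1 2 0>; <1 1 2 1>
under TSO → <0 0 0 0>; <0 0 0 1>; <0 0 2 0>; <0 0 2 1>; <0 1 0 0>; <0 1 0 1>; <0 1 2 0>; <0 1 2 1>; <1 1 0 0>; <1 1 0 1>; <1 1 2 0>; <1 1 2 1>
under PSO → <0 0 0 0>; <0 0 0 1>; <0 0 2 0>; <0 0 2 1>; <0 1 0 0>; <0 1 0 1>; <0 1 2 0>; <0 1 2 1>; <1 1 0 0>; <1 1 0 1>; <1 1 2 0>; <1 1 2 1>
target <0 0 0 1> ∈ {TSO,PSO}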